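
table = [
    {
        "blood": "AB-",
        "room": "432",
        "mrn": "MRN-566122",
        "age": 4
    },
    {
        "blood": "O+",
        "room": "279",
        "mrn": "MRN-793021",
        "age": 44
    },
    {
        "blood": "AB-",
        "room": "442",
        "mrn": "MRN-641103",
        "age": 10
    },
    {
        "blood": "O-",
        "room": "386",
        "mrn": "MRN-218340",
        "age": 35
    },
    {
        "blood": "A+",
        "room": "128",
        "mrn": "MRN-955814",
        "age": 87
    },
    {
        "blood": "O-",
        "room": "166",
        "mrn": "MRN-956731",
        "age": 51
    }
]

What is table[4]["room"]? "128"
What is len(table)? 6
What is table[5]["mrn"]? "MRN-956731"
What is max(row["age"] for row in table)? 87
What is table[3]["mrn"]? "MRN-218340"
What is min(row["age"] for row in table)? 4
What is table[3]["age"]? 35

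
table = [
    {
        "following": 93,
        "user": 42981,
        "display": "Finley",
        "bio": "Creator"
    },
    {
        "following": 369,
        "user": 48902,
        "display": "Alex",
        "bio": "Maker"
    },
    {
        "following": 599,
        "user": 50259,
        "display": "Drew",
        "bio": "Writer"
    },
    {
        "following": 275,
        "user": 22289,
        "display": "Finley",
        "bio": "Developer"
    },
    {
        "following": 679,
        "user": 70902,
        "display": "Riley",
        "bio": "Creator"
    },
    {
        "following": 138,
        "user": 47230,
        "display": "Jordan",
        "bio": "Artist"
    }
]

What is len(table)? 6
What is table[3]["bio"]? "Developer"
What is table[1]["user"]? 48902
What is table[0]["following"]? 93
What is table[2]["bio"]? "Writer"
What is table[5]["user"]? 47230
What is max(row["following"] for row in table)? 679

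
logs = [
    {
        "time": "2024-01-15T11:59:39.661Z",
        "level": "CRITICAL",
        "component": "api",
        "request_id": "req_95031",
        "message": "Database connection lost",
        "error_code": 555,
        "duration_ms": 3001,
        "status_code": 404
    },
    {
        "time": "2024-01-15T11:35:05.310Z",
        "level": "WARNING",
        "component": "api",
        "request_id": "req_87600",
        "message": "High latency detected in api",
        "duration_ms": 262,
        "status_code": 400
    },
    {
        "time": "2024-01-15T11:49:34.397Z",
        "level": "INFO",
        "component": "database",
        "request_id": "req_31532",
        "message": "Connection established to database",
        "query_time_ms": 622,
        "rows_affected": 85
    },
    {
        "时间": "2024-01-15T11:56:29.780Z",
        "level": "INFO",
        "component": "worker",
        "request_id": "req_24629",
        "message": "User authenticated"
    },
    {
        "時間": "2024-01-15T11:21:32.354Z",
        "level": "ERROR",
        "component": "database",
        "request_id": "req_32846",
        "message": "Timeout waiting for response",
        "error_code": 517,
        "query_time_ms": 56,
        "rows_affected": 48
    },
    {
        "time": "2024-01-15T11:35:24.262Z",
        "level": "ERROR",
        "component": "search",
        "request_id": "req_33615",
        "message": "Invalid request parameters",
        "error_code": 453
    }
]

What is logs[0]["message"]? "Database connection lost"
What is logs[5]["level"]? "ERROR"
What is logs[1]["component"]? "api"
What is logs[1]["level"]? "WARNING"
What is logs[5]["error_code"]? 453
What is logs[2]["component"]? "database"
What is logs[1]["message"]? "High latency detected in api"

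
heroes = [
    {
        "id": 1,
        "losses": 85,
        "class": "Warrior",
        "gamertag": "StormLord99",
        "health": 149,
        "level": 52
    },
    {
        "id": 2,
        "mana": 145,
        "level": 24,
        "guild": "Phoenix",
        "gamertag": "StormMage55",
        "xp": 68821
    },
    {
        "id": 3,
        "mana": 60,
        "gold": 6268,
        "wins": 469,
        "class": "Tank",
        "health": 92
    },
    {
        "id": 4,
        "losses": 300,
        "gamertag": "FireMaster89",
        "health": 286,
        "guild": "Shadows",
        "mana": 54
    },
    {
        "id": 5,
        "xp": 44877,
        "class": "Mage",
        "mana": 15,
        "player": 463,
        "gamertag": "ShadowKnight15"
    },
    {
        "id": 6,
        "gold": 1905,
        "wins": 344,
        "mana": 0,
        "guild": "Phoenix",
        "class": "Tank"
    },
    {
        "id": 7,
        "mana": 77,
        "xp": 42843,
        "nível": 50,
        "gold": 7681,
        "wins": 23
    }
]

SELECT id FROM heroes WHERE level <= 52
[1, 2]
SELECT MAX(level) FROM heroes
52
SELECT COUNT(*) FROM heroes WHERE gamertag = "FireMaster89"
1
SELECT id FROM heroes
[1, 2, 3, 4, 5, 6, 7]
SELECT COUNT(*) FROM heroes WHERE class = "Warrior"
1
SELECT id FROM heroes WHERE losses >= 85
[1, 4]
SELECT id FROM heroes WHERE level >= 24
[1, 2]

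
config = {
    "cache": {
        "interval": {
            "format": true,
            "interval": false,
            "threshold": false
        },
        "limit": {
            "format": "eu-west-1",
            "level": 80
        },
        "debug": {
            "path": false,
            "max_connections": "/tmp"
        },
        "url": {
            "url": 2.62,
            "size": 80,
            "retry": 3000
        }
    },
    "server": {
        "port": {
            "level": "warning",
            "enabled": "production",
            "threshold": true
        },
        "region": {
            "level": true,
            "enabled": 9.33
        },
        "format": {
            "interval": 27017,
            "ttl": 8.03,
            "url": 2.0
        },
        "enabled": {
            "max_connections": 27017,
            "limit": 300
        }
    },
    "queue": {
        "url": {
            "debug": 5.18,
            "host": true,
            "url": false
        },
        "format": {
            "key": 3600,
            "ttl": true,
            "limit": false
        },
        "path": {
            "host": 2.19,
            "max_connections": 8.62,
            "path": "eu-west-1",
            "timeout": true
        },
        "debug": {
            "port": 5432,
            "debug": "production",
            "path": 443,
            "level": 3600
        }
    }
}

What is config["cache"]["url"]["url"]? 2.62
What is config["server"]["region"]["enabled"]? 9.33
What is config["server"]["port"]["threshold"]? True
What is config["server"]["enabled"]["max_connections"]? 27017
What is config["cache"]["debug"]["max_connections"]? "/tmp"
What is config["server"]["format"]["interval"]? 27017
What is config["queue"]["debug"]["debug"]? "production"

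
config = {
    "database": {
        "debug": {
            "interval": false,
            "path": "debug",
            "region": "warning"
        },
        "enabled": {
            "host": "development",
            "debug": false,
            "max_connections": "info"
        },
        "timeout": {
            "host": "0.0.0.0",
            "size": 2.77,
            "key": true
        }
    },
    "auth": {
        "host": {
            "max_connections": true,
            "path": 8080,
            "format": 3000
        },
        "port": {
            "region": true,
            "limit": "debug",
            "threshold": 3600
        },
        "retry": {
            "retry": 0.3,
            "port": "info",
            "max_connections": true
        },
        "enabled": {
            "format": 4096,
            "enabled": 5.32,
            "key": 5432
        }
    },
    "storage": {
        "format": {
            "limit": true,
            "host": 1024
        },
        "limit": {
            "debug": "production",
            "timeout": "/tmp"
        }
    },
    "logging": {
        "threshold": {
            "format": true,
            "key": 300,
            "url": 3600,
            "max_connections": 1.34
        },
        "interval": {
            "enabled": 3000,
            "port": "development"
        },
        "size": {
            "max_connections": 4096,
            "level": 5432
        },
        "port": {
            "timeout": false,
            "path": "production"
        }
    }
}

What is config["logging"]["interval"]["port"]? "development"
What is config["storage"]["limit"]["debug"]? "production"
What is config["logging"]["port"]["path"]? "production"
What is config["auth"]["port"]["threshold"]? 3600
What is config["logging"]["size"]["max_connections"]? 4096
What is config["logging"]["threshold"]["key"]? 300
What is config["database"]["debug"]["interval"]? False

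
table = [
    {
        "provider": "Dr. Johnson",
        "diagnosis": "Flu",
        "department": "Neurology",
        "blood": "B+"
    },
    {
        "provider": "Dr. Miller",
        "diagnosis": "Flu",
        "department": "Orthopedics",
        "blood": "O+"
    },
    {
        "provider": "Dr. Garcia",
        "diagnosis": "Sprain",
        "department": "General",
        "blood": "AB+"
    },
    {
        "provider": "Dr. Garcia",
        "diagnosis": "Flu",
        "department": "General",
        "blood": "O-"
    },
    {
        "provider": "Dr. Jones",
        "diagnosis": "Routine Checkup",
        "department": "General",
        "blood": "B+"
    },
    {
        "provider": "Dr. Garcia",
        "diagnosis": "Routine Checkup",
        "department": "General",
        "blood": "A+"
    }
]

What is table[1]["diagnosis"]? "Flu"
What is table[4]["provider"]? "Dr. Jones"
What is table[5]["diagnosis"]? "Routine Checkup"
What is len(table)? 6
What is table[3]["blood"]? "O-"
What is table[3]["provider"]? "Dr. Garcia"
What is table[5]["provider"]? "Dr. Garcia"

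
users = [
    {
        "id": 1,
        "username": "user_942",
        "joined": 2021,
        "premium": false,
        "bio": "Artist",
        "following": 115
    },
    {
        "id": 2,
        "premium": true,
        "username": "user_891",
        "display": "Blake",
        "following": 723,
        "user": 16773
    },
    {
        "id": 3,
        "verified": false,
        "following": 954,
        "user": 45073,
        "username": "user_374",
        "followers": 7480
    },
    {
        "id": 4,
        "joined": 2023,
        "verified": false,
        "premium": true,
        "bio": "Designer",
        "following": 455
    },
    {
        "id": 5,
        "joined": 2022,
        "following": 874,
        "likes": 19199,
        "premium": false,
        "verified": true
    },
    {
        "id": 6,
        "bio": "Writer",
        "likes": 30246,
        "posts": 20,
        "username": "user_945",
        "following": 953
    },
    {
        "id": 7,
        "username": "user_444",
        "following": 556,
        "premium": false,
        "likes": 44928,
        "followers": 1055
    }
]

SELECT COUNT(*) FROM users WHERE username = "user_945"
1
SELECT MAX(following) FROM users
954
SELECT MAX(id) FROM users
7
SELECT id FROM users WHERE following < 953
[1, 2, 4, 5, 7]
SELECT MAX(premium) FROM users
True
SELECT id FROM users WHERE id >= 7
[7]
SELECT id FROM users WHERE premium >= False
[1, 2, 4, 5, 7]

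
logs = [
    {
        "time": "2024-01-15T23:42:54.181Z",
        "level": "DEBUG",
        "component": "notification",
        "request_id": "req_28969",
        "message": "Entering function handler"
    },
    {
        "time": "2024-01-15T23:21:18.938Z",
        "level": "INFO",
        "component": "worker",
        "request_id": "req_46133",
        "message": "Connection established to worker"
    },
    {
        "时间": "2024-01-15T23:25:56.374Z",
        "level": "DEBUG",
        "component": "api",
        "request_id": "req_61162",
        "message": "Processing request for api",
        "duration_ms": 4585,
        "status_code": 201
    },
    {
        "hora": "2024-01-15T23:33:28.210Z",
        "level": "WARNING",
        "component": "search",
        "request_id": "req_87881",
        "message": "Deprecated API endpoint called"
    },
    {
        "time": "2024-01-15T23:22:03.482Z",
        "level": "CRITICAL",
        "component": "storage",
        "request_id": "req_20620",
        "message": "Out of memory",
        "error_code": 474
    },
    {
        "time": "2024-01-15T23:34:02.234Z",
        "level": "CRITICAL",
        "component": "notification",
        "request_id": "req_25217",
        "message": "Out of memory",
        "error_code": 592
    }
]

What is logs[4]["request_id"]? "req_20620"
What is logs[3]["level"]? "WARNING"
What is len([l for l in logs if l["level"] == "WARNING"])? 1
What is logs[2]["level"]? "DEBUG"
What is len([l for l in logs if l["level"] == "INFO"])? 1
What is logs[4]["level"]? "CRITICAL"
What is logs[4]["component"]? "storage"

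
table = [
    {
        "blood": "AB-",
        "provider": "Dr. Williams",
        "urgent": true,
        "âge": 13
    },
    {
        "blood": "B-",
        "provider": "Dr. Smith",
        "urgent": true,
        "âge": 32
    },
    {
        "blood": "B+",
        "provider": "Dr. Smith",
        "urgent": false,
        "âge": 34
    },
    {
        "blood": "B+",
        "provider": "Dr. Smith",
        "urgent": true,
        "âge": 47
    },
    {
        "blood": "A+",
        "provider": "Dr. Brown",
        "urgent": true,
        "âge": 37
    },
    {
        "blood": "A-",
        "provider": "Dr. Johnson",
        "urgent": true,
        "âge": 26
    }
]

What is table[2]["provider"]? "Dr. Smith"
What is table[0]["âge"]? 13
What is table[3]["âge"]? 47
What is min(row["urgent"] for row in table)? False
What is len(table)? 6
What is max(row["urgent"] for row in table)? True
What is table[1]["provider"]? "Dr. Smith"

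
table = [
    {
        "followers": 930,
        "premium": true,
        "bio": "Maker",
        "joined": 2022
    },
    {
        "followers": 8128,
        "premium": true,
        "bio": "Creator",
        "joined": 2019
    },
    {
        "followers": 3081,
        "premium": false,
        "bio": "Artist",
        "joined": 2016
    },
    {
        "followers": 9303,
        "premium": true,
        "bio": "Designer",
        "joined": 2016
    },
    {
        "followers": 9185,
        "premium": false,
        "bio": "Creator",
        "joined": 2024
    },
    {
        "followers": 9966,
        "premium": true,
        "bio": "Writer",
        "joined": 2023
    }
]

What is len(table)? 6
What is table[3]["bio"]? "Designer"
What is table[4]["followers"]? 9185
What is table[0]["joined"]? 2022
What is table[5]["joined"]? 2023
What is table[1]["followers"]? 8128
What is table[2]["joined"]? 2016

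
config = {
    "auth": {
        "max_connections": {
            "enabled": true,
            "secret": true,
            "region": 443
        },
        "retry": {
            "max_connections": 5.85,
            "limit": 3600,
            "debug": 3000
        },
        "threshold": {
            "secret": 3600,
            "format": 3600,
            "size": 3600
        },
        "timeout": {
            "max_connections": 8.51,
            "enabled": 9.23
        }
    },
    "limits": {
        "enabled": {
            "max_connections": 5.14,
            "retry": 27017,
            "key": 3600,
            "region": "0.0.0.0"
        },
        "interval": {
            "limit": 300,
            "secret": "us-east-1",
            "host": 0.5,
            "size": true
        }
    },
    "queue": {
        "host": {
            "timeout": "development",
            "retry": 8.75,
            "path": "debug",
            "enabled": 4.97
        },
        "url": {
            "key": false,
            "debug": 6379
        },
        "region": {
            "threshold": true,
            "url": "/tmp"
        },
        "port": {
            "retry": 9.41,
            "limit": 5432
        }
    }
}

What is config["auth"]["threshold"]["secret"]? 3600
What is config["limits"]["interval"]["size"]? True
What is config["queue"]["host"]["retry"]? 8.75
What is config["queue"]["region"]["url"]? "/tmp"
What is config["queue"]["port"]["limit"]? 5432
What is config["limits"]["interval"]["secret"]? "us-east-1"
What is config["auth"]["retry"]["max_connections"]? 5.85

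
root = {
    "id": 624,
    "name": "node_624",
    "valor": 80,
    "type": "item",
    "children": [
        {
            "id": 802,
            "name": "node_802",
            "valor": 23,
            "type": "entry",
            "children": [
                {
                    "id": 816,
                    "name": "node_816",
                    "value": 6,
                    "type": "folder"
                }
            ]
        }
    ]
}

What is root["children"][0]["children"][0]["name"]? "node_816"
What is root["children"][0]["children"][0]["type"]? "folder"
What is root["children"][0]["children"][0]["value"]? 6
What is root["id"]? 624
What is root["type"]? "item"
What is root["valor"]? 80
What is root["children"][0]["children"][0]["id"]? 816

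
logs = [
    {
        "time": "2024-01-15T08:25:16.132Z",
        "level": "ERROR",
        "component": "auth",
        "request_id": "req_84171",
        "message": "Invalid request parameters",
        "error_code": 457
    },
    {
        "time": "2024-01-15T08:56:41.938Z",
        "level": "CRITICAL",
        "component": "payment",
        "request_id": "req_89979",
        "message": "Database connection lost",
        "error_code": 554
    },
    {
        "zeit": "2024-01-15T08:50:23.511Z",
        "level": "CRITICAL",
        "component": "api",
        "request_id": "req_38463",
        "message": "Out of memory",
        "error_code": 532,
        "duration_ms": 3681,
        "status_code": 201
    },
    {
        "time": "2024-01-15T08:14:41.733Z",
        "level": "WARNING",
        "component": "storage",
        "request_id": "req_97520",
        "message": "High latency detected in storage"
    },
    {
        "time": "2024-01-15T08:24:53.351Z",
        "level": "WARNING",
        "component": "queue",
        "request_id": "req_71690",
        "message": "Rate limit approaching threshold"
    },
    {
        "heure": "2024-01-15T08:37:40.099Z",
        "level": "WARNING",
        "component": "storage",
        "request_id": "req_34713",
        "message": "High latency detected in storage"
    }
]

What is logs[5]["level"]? "WARNING"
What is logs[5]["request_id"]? "req_34713"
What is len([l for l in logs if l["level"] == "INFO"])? 0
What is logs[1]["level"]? "CRITICAL"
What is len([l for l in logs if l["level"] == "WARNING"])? 3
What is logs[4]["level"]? "WARNING"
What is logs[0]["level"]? "ERROR"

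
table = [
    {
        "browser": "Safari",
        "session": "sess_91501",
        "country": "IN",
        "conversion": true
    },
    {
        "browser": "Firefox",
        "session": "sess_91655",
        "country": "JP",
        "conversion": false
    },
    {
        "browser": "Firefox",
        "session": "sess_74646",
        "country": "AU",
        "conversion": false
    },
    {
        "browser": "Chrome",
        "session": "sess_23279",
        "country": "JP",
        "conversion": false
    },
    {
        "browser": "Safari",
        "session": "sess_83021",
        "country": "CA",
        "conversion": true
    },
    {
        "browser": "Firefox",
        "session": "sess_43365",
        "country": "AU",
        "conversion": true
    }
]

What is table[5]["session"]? "sess_43365"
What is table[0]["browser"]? "Safari"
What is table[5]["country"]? "AU"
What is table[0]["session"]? "sess_91501"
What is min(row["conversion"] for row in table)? False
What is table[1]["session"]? "sess_91655"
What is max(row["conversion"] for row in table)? True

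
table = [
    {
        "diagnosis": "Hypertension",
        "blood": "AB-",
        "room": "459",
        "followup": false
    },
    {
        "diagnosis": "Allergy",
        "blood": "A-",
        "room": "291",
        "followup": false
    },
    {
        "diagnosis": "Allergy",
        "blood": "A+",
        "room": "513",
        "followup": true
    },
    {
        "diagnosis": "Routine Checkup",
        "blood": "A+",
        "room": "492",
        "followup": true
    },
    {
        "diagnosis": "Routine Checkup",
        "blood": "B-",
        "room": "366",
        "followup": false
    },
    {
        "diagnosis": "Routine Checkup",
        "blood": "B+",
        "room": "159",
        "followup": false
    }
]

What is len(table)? 6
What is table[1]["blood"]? "A-"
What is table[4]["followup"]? False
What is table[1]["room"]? "291"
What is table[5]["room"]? "159"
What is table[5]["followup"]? False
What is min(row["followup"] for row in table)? False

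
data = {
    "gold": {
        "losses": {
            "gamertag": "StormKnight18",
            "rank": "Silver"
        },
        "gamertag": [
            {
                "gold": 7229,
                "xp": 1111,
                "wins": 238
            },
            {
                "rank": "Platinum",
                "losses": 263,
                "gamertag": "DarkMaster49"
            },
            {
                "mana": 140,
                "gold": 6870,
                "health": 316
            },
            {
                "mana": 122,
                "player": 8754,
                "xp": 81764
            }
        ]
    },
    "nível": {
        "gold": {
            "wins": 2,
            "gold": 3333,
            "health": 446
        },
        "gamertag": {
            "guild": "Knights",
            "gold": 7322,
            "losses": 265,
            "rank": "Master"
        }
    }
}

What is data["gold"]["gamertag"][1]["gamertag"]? "DarkMaster49"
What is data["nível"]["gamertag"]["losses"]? 265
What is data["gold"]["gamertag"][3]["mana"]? 122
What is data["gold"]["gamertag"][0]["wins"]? 238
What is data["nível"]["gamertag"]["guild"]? "Knights"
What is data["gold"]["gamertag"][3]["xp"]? 81764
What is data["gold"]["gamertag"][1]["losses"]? 263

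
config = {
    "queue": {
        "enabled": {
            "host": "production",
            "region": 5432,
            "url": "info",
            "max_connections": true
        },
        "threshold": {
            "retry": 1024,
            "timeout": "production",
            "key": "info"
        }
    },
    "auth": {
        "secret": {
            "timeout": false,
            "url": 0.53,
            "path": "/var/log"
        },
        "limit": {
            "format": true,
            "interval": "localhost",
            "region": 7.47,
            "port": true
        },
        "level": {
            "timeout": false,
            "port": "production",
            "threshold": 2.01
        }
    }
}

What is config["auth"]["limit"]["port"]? True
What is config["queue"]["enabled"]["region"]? 5432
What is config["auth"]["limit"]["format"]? True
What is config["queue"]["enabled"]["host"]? "production"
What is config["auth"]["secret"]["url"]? 0.53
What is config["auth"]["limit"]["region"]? 7.47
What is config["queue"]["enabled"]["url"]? "info"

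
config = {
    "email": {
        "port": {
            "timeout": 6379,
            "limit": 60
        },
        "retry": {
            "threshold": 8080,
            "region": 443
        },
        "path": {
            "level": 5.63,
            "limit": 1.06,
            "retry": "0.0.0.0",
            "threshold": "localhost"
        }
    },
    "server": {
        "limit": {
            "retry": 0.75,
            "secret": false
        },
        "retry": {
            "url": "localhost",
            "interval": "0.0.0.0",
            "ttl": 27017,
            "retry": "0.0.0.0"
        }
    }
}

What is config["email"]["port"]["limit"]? 60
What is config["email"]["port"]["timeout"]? 6379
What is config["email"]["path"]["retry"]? "0.0.0.0"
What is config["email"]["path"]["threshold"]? "localhost"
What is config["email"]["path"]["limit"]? 1.06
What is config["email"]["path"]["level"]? 5.63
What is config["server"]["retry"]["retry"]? "0.0.0.0"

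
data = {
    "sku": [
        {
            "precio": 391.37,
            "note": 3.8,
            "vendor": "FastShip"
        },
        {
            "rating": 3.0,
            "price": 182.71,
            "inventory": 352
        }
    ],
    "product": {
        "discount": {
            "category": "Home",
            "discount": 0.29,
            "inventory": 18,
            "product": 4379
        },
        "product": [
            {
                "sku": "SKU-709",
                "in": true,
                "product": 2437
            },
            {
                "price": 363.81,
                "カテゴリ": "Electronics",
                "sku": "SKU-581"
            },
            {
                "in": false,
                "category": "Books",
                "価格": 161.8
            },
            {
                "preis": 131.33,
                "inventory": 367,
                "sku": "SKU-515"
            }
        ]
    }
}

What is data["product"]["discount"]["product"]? 4379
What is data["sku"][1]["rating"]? 3.0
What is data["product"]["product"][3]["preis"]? 131.33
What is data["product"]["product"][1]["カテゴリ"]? "Electronics"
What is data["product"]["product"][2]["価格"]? 161.8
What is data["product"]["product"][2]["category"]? "Books"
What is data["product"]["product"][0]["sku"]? "SKU-709"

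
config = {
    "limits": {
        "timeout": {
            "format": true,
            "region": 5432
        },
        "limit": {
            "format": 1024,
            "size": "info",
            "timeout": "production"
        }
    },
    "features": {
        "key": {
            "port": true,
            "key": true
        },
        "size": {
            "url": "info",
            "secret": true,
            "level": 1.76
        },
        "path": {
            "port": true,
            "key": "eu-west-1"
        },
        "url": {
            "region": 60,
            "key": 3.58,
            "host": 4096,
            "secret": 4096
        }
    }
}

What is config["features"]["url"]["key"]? 3.58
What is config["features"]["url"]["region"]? 60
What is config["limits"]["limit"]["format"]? 1024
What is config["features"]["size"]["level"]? 1.76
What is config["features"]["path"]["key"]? "eu-west-1"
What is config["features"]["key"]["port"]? True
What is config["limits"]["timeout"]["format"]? True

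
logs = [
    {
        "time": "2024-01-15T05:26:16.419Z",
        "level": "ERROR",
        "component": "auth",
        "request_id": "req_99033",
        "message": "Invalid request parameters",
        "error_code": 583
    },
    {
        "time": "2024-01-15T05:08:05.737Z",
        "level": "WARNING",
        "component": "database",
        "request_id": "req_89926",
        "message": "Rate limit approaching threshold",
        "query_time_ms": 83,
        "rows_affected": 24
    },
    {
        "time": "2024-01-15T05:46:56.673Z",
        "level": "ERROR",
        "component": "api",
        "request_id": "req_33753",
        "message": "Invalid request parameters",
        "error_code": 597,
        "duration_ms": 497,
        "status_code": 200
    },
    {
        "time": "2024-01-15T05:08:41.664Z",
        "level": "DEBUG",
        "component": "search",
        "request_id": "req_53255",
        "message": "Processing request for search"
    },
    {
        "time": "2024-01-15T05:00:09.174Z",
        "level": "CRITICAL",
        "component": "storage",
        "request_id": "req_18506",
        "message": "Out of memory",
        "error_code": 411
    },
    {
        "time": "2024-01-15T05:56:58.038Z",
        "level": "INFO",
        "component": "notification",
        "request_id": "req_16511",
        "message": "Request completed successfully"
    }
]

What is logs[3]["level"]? "DEBUG"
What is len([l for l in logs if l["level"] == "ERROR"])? 2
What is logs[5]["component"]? "notification"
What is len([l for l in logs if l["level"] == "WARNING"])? 1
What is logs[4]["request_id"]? "req_18506"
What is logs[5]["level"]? "INFO"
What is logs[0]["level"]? "ERROR"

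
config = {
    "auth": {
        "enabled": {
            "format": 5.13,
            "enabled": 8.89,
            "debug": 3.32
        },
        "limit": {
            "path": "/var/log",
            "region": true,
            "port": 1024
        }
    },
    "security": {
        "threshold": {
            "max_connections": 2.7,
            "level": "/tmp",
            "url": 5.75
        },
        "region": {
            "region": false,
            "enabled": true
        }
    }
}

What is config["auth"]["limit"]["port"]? 1024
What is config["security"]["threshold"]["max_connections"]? 2.7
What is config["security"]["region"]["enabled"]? True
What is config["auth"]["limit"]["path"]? "/var/log"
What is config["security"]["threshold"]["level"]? "/tmp"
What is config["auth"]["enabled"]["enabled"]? 8.89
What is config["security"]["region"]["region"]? False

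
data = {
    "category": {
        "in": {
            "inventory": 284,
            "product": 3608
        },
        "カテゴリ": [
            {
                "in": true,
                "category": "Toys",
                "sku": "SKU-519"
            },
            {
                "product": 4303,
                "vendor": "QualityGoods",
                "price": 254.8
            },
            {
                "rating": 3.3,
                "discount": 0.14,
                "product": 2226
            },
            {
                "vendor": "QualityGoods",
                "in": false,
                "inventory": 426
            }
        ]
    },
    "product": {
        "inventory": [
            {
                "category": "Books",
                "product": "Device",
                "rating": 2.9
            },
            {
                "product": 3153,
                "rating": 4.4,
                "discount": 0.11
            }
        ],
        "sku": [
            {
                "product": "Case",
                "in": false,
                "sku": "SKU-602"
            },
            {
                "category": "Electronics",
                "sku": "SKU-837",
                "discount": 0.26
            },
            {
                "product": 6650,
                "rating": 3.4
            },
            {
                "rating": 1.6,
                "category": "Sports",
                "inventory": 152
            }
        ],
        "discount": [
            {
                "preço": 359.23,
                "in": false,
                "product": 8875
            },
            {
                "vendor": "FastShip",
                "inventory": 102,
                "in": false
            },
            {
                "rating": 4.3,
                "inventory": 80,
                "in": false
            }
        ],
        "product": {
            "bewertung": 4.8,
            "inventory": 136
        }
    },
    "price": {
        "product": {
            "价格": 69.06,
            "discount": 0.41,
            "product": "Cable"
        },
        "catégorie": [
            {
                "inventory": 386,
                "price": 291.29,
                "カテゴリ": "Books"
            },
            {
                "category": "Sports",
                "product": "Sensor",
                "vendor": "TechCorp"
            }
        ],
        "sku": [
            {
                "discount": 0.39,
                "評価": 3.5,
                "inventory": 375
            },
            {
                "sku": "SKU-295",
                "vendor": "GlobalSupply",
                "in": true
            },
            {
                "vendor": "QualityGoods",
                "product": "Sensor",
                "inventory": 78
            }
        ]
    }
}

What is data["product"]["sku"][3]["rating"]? 1.6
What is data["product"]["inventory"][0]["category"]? "Books"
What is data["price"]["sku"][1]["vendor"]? "GlobalSupply"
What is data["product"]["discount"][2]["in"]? False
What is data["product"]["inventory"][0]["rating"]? 2.9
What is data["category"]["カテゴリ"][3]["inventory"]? 426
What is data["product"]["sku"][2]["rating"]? 3.4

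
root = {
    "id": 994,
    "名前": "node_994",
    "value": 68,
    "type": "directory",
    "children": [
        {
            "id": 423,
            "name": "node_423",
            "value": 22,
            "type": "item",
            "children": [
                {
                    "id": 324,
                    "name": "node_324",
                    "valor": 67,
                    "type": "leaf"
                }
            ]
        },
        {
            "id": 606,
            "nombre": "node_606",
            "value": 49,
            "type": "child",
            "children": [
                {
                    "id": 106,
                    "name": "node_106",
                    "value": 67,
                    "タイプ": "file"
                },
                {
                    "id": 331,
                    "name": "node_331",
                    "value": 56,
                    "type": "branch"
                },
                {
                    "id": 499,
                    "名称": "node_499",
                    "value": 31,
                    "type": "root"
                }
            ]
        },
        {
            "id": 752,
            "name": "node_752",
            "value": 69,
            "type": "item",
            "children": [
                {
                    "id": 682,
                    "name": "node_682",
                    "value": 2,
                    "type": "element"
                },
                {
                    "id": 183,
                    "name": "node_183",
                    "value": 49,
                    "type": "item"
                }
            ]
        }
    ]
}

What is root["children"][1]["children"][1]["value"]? 56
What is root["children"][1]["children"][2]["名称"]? "node_499"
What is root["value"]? 68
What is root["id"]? 994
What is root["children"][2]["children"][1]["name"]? "node_183"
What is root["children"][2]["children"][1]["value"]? 49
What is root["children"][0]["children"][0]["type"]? "leaf"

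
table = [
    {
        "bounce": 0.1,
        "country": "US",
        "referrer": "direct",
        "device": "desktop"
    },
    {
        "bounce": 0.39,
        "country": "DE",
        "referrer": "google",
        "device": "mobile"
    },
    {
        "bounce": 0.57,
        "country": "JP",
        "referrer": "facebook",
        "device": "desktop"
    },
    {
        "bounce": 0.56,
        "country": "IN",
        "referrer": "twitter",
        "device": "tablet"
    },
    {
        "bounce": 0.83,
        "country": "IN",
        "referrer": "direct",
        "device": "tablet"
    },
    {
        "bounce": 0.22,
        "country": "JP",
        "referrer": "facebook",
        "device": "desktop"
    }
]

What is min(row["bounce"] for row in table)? 0.1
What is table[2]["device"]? "desktop"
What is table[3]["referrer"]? "twitter"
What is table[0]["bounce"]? 0.1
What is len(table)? 6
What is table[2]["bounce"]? 0.57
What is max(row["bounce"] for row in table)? 0.83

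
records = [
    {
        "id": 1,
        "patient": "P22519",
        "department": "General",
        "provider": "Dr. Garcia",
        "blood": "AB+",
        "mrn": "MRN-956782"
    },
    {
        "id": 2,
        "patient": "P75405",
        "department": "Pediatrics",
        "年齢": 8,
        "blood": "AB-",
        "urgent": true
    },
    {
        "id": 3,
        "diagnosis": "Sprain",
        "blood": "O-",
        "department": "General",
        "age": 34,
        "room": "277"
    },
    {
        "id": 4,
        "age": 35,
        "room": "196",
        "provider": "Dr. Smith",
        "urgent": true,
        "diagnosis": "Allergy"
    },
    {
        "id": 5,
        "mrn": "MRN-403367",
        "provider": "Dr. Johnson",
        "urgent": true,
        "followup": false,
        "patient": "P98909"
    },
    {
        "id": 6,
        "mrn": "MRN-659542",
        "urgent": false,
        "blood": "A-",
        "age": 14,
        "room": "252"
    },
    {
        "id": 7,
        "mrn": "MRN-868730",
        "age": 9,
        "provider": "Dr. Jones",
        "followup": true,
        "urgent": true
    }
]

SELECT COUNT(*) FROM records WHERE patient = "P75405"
1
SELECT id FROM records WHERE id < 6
[1, 2, 3, 4, 5]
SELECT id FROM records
[1, 2, 3, 4, 5, 6, 7]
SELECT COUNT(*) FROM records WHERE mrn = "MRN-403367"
1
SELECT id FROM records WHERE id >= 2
[2, 3, 4, 5, 6, 7]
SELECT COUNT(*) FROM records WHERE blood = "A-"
1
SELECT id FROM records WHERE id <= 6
[1, 2, 3, 4, 5, 6]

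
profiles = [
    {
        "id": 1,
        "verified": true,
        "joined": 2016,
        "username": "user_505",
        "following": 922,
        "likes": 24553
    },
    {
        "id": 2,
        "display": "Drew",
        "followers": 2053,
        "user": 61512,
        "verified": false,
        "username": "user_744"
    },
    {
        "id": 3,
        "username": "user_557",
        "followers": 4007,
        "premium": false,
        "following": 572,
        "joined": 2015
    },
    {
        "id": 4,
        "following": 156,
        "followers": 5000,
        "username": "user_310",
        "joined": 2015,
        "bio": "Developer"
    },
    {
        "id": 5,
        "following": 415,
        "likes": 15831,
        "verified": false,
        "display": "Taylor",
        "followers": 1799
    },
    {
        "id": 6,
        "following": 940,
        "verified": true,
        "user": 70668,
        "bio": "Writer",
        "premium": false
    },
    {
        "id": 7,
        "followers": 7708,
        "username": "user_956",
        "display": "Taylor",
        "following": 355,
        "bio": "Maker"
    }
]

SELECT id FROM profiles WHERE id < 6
[1, 2, 3, 4, 5]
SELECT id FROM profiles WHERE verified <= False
[2, 5]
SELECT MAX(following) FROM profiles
940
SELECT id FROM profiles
[1, 2, 3, 4, 5, 6, 7]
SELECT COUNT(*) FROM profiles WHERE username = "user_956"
1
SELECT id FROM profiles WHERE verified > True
[]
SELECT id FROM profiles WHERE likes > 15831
[1]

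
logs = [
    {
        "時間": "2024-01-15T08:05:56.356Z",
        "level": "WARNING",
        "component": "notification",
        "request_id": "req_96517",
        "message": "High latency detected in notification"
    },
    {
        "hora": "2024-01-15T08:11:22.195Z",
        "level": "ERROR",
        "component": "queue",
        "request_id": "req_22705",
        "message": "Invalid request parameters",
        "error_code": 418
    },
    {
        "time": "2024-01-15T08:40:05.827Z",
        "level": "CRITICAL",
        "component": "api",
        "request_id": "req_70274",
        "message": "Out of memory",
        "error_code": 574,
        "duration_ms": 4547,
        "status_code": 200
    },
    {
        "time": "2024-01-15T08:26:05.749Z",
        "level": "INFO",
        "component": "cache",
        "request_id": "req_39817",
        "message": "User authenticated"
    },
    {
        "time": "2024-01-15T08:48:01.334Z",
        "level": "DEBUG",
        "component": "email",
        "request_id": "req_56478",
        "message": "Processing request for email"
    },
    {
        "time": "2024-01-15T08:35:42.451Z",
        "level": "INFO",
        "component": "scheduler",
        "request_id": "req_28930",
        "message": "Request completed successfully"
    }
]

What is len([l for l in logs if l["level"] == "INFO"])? 2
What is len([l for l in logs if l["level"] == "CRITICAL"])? 1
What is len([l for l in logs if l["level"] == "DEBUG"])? 1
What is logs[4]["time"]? "2024-01-15T08:48:01.334Z"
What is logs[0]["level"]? "WARNING"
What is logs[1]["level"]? "ERROR"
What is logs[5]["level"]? "INFO"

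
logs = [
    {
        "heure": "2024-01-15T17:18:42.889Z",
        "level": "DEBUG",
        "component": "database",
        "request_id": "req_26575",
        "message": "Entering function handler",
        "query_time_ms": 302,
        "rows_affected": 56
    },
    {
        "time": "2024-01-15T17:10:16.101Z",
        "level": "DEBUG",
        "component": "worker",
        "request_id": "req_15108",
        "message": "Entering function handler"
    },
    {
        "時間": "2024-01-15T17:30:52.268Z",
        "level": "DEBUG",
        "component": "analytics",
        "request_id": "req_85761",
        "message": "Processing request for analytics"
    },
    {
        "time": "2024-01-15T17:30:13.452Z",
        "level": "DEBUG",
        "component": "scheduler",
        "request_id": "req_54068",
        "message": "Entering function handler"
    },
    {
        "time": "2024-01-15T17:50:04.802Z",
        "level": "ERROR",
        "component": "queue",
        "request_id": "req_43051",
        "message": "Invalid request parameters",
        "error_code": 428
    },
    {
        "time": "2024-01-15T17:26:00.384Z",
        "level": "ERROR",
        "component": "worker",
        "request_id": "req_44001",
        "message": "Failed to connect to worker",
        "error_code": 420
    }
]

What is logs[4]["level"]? "ERROR"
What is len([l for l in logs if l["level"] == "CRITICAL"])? 0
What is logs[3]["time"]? "2024-01-15T17:30:13.452Z"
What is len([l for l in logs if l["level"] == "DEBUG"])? 4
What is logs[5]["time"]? "2024-01-15T17:26:00.384Z"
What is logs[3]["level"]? "DEBUG"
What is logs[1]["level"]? "DEBUG"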